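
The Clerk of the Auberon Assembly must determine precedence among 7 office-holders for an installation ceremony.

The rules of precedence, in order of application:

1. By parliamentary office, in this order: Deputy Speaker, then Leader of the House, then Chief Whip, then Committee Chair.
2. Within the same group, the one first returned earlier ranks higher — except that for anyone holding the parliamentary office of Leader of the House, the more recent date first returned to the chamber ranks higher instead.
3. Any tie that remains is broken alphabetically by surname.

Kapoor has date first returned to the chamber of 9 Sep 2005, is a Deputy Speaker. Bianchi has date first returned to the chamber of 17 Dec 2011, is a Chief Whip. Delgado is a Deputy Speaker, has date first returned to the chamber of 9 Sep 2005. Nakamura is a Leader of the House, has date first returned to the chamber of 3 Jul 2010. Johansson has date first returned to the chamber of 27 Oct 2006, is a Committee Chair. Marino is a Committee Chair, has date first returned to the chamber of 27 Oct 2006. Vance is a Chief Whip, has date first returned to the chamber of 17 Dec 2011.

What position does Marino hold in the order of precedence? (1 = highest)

7

By parliamentary office: Delgado and Kapoor (Deputy Speaker); then Nakamura (Leader of the House); then Bianchi and Vance (Chief Whip); then Johansson and Marino (Committee Chair).
Delgado and Kapoor both have date first returned to the chamber 9 Sep 2005, so the next rule applies.
Among Delgado and Kapoor, alphabetically by surname: Delgado before Kapoor.
Bianchi and Vance both have date first returned to the chamber 17 Dec 2011, so the next rule applies.
Among Bianchi and Vance, alphabetically by surname: Bianchi before Vance.
Johansson and Marino both have date first returned to the chamber 27 Oct 2006, so the next rule applies.
Among Johansson and Marino, alphabetically by surname: Johansson before Marino.
Order: Delgado, Kapoor, Nakamura, Bianchi, Vance, Johansson, Marino. So position 7.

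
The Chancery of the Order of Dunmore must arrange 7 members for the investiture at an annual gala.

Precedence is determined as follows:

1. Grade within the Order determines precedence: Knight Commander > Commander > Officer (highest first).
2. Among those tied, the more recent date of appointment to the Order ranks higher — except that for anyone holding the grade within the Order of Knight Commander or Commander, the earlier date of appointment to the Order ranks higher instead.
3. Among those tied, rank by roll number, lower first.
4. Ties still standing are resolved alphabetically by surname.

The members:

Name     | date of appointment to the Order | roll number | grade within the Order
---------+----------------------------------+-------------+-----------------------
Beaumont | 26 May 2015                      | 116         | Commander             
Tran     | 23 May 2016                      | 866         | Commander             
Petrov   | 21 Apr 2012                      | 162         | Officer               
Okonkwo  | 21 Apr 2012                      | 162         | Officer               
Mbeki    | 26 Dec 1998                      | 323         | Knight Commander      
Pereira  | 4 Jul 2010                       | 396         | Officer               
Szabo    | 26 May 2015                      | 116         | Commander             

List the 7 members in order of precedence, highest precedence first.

Mbeki, Beaumont, Szabo, Tran, Okonkwo, Petrov, Pereira

By grade within the Order: Mbeki (Knight Commander); then Beaumont, Szabo and Tran (Commander); then Okonkwo, Petrov and Pereira (Officer).
Among Beaumont, Szabo and Tran, by date of appointment to the Order (earlier first) (reversed rule for this group): Beaumont and Szabo (26 May 2015) before Tran (23 May 2016).
Beaumont and Szabo both have roll number 116, so the next rule applies.
Among Beaumont and Szabo, alphabetically by surname: Beaumont before Szabo.
Among Okonkwo, Petrov and Pereira, by date of appointment to the Order (later first): Okonkwo and Petrov (21 Apr 2012) before Pereira (4 Jul 2010).
Okonkwo and Petrov both have roll number 162, so the next rule applies.
Among Okonkwo and Petrov, alphabetically by surname: Okonkwo before Petrov.
Full order: Mbeki, Beaumont, Szabo, Tran, Okonkwo, Petrov, Pereira.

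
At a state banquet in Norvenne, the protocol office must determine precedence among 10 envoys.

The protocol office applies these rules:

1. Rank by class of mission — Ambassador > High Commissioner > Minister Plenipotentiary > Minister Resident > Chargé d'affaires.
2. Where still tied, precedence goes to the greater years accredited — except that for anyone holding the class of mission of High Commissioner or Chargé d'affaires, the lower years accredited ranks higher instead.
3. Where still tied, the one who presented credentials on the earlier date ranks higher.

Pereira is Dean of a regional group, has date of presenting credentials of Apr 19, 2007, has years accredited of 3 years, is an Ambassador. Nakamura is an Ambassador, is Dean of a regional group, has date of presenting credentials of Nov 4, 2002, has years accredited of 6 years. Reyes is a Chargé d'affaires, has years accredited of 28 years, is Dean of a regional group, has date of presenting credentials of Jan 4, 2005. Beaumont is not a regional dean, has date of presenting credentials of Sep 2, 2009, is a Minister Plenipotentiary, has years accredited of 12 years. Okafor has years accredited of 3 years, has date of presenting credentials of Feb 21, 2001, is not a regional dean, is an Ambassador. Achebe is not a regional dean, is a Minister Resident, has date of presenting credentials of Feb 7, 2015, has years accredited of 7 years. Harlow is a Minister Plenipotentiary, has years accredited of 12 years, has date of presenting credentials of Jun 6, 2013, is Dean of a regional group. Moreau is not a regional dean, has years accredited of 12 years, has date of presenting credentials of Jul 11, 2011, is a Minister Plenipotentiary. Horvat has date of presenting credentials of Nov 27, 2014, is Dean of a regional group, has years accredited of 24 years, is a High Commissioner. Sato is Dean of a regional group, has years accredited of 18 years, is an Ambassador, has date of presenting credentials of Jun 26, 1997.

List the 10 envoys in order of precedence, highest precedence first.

Sato, Nakamura, Okafor, Pereira, Horvat, Beaumont, Moreau, Harlow, Achebe, Reyes

By class of mission: Sato, Nakamura, Okafor and Pereira (Ambassador); then Horvat (High Commissioner); then Beaumont, Moreau and Harlow (Minister Plenipotentiary); then Achebe (Minister Resident); then Reyes (Chargé d'affaires).
Among Sato, Nakamura, Okafor and Pereira, by years accredited (higher first): Sato (18 years) before Nakamura (6 years) before Okafor and Pereira (3 years).
Among Okafor and Pereira, by date of presenting credentials (earlier first): Okafor (Feb 21, 2001) before Pereira (Apr 19, 2007).
Beaumont, Moreau and Harlow all have years accredited 12 years, so the next rule applies.
Among Beaumont, Moreau and Harlow, by date of presenting credentials (earlier first): Beaumont (Sep 2, 2009) before Moreau (Jul 11, 2011) before Harlow (Jun 6, 2013).
Full order: Sato, Nakamura, Okafor, Pereira, Horvat, Beaumont, Moreau, Harlow, Achebe, Reyes.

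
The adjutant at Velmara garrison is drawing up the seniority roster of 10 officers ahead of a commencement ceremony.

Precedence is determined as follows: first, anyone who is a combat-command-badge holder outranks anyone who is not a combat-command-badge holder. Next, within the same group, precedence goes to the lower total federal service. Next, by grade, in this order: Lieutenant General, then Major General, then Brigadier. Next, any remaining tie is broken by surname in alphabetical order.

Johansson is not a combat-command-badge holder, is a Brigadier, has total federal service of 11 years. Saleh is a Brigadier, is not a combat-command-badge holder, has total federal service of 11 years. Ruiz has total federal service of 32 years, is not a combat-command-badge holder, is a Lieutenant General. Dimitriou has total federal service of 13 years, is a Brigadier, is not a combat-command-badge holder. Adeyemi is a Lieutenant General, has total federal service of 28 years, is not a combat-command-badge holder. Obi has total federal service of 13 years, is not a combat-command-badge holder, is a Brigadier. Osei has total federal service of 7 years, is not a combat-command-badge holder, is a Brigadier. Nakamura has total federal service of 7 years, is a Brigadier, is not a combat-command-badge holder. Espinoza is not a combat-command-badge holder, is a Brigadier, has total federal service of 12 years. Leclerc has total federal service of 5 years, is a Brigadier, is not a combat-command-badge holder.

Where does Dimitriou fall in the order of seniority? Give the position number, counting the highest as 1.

By the first rule: Leclerc, Nakamura, Osei, Johansson, Saleh, Espinoza, Dimitriou, Obi, Adeyemi and Ruiz (each not a combat-command-badge holder).
Among Leclerc, Nakamura, Osei, Johansson, Saleh, Espinoza, Dimitriou, Obi, Adeyemi and Ruiz, by total federal service (lower first): Leclerc (5 years) before Nakamura and Osei (7 years) before Johansson and Saleh (11 years) before Espinoza (12 years) before Dimitriou and Obi (13 years) before Adeyemi (28 years) before Ruiz (32 years).
Nakamura and Osei are each Brigadier, so the next rule applies.
Among Nakamura and Osei, alphabetically by surname: Nakamura before Osei.
Johansson and Saleh are each Brigadier, so the next rule applies.
Among Johansson and Saleh, alphabetically by surname: Johansson before Saleh.
Dimitriou and Obi are each Brigadier, so the next rule applies.
Among Dimitriou and Obi, alphabetically by surname: Dimitriou before Obi.
Order: Leclerc, Nakamura, Osei, Johansson, Saleh, Espinoza, Dimitriou, Obi, Adeyemi, Ruiz. So position 7.

7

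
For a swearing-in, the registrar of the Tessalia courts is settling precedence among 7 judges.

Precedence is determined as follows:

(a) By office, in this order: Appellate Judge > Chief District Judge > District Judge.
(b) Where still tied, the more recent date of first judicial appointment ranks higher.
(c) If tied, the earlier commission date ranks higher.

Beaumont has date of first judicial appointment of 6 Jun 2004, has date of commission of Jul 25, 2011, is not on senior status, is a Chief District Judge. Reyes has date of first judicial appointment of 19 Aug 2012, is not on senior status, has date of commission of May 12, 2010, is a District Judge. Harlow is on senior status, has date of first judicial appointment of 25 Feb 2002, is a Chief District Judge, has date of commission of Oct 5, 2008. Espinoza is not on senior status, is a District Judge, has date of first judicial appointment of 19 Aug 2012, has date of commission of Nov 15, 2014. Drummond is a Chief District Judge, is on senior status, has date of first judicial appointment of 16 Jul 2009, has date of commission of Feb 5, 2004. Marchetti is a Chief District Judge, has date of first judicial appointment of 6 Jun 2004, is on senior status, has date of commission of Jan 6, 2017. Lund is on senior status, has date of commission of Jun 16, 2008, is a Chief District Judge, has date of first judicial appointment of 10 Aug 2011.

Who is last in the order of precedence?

Espinoza

By office: Lund, Drummond, Beaumont, Marchetti and Harlow (Chief District Judge); then Reyes and Espinoza (District Judge).
Among Lund, Drummond, Beaumont, Marchetti and Harlow, by date of first judicial appointment (later first): Lund (10 Aug 2011) before Drummond (16 Jul 2009) before Beaumont and Marchetti (6 Jun 2004) before Harlow (25 Feb 2002).
Among Beaumont and Marchetti, by date of commission (earlier first): Beaumont (Jul 25, 2011) before Marchetti (Jan 6, 2017).
Reyes and Espinoza both have date of first judicial appointment 19 Aug 2012, so the next rule applies.
Among Reyes and Espinoza, by date of commission (earlier first): Reyes (May 12, 2010) before Espinoza (Nov 15, 2014).
Order: Lund, Drummond, Beaumont, Marchetti, Harlow, Reyes, Espinoza.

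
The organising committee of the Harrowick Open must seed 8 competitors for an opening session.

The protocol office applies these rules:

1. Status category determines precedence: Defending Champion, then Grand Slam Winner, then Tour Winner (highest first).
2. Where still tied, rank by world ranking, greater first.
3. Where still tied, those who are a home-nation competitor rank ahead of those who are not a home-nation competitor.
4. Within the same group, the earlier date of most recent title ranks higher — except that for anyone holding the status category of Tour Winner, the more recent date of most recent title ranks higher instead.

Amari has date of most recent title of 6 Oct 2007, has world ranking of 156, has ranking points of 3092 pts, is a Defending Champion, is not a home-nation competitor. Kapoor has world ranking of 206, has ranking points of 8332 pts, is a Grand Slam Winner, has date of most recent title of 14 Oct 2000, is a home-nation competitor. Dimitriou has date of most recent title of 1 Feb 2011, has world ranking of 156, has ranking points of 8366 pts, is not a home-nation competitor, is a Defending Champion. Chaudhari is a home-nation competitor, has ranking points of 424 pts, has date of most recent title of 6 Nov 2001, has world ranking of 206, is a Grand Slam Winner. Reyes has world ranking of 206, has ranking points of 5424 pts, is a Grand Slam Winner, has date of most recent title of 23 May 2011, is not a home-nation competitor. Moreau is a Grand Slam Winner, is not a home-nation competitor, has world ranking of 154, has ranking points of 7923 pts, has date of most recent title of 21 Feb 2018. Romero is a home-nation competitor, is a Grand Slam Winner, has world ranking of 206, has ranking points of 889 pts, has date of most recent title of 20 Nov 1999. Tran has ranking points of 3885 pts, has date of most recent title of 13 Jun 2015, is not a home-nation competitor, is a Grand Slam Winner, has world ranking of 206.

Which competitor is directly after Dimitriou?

By status category: Amari and Dimitriou (Defending Champion); then Romero, Kapoor, Chaudhari, Reyes, Tran and Moreau (Grand Slam Winner).
Amari and Dimitriou both have world ranking 156, so the next rule applies.
Amari and Dimitriou are each not a home-nation competitor, so the next rule applies.
Among Amari and Dimitriou, by date of most recent title (earlier first): Amari (6 Oct 2007) before Dimitriou (1 Feb 2011).
Among Romero, Kapoor, Chaudhari, Reyes, Tran and Moreau, by world ranking (higher first): Romero, Kapoor, Chaudhari, Reyes and Tran (206) before Moreau (154).
Among Romero, Kapoor, Chaudhari, Reyes and Tran, a home-nation competitor before not a home-nation competitor: Romero, Kapoor and Chaudhari (a home-nation competitor) before Reyes and Tran (not a home-nation competitor).
Among Romero, Kapoor and Chaudhari, by date of most recent title (earlier first): Romero (20 Nov 1999) before Kapoor (14 Oct 2000) before Chaudhari (6 Nov 2001).
Among Reyes and Tran, by date of most recent title (earlier first): Reyes (23 May 2011) before Tran (13 Jun 2015).
Order: Amari, Dimitriou, Romero, Kapoor, Chaudhari, Reyes, Tran, Moreau.

Romero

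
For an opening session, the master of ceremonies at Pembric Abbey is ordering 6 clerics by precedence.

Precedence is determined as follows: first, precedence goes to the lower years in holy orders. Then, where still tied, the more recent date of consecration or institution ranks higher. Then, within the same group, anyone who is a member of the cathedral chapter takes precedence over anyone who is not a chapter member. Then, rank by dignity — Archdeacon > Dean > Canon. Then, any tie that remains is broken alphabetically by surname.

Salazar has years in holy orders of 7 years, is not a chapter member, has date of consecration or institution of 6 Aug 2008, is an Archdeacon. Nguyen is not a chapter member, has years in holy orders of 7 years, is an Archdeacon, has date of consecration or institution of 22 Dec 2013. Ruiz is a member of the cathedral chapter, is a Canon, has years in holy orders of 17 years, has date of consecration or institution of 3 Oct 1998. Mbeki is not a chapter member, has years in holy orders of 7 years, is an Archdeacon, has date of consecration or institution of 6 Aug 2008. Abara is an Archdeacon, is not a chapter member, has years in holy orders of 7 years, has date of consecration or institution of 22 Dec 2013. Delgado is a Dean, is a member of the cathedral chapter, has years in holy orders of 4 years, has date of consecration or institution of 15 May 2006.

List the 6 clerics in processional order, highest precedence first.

By years in holy orders (lower first): Delgado (4 years); then Abara, Nguyen, Mbeki and Salazar (each 7 years); then Ruiz (17 years).
Among Abara, Nguyen, Mbeki and Salazar, by date of consecration or institution (later first): Abara and Nguyen (22 Dec 2013) before Mbeki and Salazar (6 Aug 2008).
Abara and Nguyen are each not a chapter member, so the next rule applies.
Abara and Nguyen are each Archdeacon, so the next rule applies.
Among Abara and Nguyen, alphabetically by surname: Abara before Nguyen.
Mbeki and Salazar are each not a chapter member, so the next rule applies.
Mbeki and Salazar are each Archdeacon, so the next rule applies.
Among Mbeki and Salazar, alphabetically by surname: Mbeki before Salazar.
Full order: Delgado, Abara, Nguyen, Mbeki, Salazar, Ruiz.

Delgado, Abara, Nguyen, Mbeki, Salazar, Ruiz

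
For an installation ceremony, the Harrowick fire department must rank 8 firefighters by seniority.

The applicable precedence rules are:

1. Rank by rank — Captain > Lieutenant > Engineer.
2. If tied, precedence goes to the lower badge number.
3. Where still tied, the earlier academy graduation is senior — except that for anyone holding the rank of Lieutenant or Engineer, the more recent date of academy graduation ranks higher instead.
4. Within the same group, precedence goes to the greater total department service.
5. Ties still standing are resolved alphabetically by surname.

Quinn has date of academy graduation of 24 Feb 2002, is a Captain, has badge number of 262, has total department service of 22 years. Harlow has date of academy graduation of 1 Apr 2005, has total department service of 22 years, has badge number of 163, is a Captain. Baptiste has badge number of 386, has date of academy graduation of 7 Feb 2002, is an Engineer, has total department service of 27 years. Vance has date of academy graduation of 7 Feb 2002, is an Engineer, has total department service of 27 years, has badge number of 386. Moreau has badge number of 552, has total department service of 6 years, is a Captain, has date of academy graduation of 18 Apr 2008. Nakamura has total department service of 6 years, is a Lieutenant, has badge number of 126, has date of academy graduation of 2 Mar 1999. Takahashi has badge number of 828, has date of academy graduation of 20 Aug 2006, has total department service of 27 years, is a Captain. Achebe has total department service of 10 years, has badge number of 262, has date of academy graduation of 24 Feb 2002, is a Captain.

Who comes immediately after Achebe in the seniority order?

By rank: Harlow, Quinn, Achebe, Moreau and Takahashi (Captain); then Nakamura (Lieutenant); then Baptiste and Vance (Engineer).
Among Harlow, Quinn, Achebe, Moreau and Takahashi, by badge number (lower first): Harlow (163) before Quinn and Achebe (262) before Moreau (552) before Takahashi (828).
Quinn and Achebe both have date of academy graduation 24 Feb 2002, so the next rule applies.
Among Quinn and Achebe, by total department service (higher first): Quinn (22 years) before Achebe (10 years).
Baptiste and Vance both have badge number 386, so the next rule applies.
Baptiste and Vance both have date of academy graduation 7 Feb 2002, so the next rule applies.
Baptiste and Vance both have total department service 27 years, so the next rule applies.
Among Baptiste and Vance, alphabetically by surname: Baptiste before Vance.
Order: Harlow, Quinn, Achebe, Moreau, Takahashi, Nakamura, Baptiste, Vance.

Moreau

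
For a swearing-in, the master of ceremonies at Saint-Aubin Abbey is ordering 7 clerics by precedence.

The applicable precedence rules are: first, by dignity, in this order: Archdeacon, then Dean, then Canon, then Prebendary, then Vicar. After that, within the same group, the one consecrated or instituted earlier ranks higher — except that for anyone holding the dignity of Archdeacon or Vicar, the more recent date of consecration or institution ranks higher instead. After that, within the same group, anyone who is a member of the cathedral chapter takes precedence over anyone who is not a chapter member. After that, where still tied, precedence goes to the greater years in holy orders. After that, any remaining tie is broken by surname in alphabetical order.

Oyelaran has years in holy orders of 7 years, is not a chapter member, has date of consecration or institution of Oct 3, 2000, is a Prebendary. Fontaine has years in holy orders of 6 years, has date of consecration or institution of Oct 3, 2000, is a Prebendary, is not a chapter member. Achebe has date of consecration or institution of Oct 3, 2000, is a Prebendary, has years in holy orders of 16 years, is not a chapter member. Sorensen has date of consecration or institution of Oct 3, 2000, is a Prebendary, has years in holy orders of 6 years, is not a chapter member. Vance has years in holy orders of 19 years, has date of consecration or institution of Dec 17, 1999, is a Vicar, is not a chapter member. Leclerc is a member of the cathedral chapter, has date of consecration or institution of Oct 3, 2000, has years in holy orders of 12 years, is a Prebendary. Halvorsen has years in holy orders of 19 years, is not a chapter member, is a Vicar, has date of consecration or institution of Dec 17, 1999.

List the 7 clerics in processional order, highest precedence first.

Leclerc, Achebe, Oyelaran, Fontaine, Sorensen, Halvorsen, Vance

By dignity: Leclerc, Achebe, Oyelaran, Fontaine and Sorensen (Prebendary); then Halvorsen and Vance (Vicar).
Leclerc, Achebe, Oyelaran, Fontaine and Sorensen all have date of consecration or institution Oct 3, 2000, so the next rule applies.
Among Leclerc, Achebe, Oyelaran, Fontaine and Sorensen, a member of the cathedral chapter before not a chapter member: Leclerc (a member of the cathedral chapter) before Achebe, Oyelaran, Fontaine and Sorensen (not a chapter member).
Among Achebe, Oyelaran, Fontaine and Sorensen, by years in holy orders (higher first): Achebe (16 years) before Oyelaran (7 years) before Fontaine and Sorensen (6 years).
Among Fontaine and Sorensen, alphabetically by surname: Fontaine before Sorensen.
Halvorsen and Vance both have date of consecration or institution Dec 17, 1999, so the next rule applies.
Halvorsen and Vance are each not a chapter member, so the next rule applies.
Halvorsen and Vance both have years in holy orders 19 years, so the next rule applies.
Among Halvorsen and Vance, alphabetically by surname: Halvorsen before Vance.
Full order: Leclerc, Achebe, Oyelaran, Fontaine, Sorensen, Halvorsen, Vance.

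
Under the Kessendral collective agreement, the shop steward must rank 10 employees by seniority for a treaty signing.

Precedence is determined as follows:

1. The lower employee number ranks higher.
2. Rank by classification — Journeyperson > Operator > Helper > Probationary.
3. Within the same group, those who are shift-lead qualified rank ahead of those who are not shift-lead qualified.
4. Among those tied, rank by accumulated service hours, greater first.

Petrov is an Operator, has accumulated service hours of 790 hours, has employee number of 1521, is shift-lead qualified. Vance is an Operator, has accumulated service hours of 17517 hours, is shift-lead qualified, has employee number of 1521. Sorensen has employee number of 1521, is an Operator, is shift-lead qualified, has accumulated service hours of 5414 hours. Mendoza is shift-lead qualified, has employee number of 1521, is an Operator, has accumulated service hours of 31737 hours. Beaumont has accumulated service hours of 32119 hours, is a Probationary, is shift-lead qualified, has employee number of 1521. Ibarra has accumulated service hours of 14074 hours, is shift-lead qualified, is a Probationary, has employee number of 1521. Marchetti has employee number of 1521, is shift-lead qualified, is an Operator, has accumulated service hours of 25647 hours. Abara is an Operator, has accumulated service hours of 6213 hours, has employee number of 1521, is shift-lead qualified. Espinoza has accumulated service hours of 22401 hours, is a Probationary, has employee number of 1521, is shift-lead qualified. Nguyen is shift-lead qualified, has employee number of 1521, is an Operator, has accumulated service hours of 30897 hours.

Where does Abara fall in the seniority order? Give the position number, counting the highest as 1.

By employee number (lower first): Mendoza, Nguyen, Marchetti, Vance, Abara, Sorensen, Petrov, Beaumont, Espinoza and Ibarra (each 1521).
Among Mendoza, Nguyen, Marchetti, Vance, Abara, Sorensen, Petrov, Beaumont, Espinoza and Ibarra, by classification: Mendoza, Nguyen, Marchetti, Vance, Abara, Sorensen and Petrov (Operator) before Beaumont, Espinoza and Ibarra (Probationary).
Mendoza, Nguyen, Marchetti, Vance, Abara, Sorensen and Petrov are each shift-lead qualified, so the next rule applies.
Among Mendoza, Nguyen, Marchetti, Vance, Abara, Sorensen and Petrov, by accumulated service hours (higher first): Mendoza (31737 hours) before Nguyen (30897 hours) before Marchetti (25647 hours) before Vance (17517 hours) before Abara (6213 hours) before Sorensen (5414 hours) before Petrov (790 hours).
Beaumont, Espinoza and Ibarra are each shift-lead qualified, so the next rule applies.
Among Beaumont, Espinoza and Ibarra, by accumulated service hours (higher first): Beaumont (32119 hours) before Espinoza (22401 hours) before Ibarra (14074 hours).
Order: Mendoza, Nguyen, Marchetti, Vance, Abara, Sorensen, Petrov, Beaumont, Espinoza, Ibarra. So position 5.

5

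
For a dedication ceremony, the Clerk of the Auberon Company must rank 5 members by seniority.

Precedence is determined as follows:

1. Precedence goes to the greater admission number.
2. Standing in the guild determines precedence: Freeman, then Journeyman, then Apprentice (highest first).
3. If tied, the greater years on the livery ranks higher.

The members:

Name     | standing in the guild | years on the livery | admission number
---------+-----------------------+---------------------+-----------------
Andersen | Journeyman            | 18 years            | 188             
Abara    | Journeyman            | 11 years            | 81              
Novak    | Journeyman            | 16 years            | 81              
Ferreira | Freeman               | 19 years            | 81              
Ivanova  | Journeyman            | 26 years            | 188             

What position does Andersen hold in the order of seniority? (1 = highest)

2

By admission number (higher first): Ivanova and Andersen (both 188); then Ferreira, Novak and Abara (each 81).
Ivanova and Andersen are each Journeyman, so the next rule applies.
Among Ivanova and Andersen, by years on the livery (higher first): Ivanova (26 years) before Andersen (18 years).
Among Ferreira, Novak and Abara, by standing in the guild: Ferreira (Freeman) before Novak and Abara (Journeyman).
Among Novak and Abara, by years on the livery (higher first): Novak (16 years) before Abara (11 years).
Order: Ivanova, Andersen, Ferreira, Novak, Abara. So position 2.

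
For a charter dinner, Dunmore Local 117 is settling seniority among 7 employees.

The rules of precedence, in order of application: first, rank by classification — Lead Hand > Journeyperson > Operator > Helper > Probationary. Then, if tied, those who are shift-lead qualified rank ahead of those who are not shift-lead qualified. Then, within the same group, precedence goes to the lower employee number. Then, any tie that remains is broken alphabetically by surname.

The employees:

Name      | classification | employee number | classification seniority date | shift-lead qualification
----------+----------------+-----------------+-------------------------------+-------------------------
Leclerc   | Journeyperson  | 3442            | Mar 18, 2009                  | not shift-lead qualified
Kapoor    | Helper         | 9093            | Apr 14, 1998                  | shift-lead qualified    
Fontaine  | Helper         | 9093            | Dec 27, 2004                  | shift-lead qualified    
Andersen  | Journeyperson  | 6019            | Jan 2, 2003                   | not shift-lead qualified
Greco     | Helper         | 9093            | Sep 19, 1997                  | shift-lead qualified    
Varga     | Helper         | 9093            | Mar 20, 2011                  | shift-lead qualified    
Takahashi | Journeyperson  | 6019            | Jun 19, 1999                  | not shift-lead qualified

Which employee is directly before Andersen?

By classification: Leclerc, Andersen and Takahashi (Journeyperson); then Fontaine, Greco, Kapoor and Varga (Helper).
Leclerc, Andersen and Takahashi are each not shift-lead qualified, so the next rule applies.
Among Leclerc, Andersen and Takahashi, by employee number (lower first): Leclerc (3442) before Andersen and Takahashi (6019).
Among Andersen and Takahashi, alphabetically by surname: Andersen before Takahashi.
Fontaine, Greco, Kapoor and Varga are each shift-lead qualified, so the next rule applies.
Fontaine, Greco, Kapoor and Varga all have employee number 9093, so the next rule applies.
Among Fontaine, Greco, Kapoor and Varga, alphabetically by surname: Fontaine before Greco before Kapoor before Varga.
Order: Leclerc, Andersen, Takahashi, Fontaine, Greco, Kapoor, Varga.

Leclerc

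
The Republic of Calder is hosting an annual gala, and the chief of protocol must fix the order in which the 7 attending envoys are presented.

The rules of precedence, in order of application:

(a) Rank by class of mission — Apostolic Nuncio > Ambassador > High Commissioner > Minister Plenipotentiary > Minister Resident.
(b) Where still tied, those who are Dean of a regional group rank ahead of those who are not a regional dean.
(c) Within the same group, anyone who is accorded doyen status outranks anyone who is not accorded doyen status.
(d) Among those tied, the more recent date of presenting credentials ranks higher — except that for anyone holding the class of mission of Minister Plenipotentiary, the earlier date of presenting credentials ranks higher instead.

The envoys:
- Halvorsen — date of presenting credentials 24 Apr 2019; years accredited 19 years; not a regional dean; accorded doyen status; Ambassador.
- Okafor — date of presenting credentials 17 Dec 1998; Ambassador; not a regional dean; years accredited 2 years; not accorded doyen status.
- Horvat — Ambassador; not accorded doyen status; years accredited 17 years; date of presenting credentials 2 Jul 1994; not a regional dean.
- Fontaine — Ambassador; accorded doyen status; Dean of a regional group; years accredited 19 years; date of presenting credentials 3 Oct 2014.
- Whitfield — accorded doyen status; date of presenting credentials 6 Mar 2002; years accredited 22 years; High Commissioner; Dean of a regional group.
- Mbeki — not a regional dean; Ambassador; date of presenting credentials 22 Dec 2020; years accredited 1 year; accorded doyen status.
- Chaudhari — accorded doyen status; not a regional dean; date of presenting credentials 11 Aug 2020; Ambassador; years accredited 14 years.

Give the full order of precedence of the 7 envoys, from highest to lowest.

Fontaine, Mbeki, Chaudhari, Halvorsen, Okafor, Horvat, Whitfield

By class of mission: Fontaine, Mbeki, Chaudhari, Halvorsen, Okafor and Horvat (Ambassador); then Whitfield (High Commissioner).
Among Fontaine, Mbeki, Chaudhari, Halvorsen, Okafor and Horvat, Dean of a regional group before not a regional dean: Fontaine (Dean of a regional group) before Mbeki, Chaudhari, Halvorsen, Okafor and Horvat (not a regional dean).
Among Mbeki, Chaudhari, Halvorsen, Okafor and Horvat, accorded doyen status before not accorded doyen status: Mbeki, Chaudhari and Halvorsen (accorded doyen status) before Okafor and Horvat (not accorded doyen status).
Among Mbeki, Chaudhari and Halvorsen, by date of presenting credentials (later first): Mbeki (22 Dec 2020) before Chaudhari (11 Aug 2020) before Halvorsen (24 Apr 2019).
Among Okafor and Horvat, by date of presenting credentials (later first): Okafor (17 Dec 1998) before Horvat (2 Jul 1994).
Full order: Fontaine, Mbeki, Chaudhari, Halvorsen, Okafor, Horvat, Whitfield.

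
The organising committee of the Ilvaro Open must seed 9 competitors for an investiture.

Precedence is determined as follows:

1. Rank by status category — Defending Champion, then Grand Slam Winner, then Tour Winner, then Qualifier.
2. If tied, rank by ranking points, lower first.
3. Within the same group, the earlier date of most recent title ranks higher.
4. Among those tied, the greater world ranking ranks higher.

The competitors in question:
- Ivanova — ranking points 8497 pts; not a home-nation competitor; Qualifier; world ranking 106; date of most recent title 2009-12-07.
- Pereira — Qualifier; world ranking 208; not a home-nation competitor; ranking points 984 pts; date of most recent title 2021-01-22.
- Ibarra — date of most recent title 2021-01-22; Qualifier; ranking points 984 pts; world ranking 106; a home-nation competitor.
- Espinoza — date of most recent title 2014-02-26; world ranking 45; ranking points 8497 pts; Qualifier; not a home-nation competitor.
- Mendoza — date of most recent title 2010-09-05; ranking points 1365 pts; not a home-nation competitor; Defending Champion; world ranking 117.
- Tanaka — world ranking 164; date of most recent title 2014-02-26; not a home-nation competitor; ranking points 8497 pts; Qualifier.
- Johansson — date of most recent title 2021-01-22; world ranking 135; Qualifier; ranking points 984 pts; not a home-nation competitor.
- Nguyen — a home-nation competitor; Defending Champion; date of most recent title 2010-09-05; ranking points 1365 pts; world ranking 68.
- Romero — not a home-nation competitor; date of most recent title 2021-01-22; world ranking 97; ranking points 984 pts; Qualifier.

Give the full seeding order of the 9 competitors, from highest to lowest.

Mendoza, Nguyen, Pereira, Johansson, Ibarra, Romero, Ivanova, Tanaka, Espinoza

By status category: Mendoza and Nguyen (Defending Champion); then Pereira, Johansson, Ibarra, Romero, Ivanova, Tanaka and Espinoza (Qualifier).
Mendoza and Nguyen both have ranking points 1365 pts, so the next rule applies.
Mendoza and Nguyen both have date of most recent title 2010-09-05, so the next rule applies.
Among Mendoza and Nguyen, by world ranking (higher first): Mendoza (117) before Nguyen (68).
Among Pereira, Johansson, Ibarra, Romero, Ivanova, Tanaka and Espinoza, by ranking points (lower first): Pereira, Johansson, Ibarra and Romero (984 pts) before Ivanova, Tanaka and Espinoza (8497 pts).
Pereira, Johansson, Ibarra and Romero all have date of most recent title 2021-01-22, so the next rule applies.
Among Pereira, Johansson, Ibarra and Romero, by world ranking (higher first): Pereira (208) before Johansson (135) before Ibarra (106) before Romero (97).
Among Ivanova, Tanaka and Espinoza, by date of most recent title (earlier first): Ivanova (2009-12-07) before Tanaka and Espinoza (2014-02-26).
Among Tanaka and Espinoza, by world ranking (higher first): Tanaka (164) before Espinoza (45).
Full order: Mendoza, Nguyen, Pereira, Johansson, Ibarra, Romero, Ivanova, Tanaka, Espinoza.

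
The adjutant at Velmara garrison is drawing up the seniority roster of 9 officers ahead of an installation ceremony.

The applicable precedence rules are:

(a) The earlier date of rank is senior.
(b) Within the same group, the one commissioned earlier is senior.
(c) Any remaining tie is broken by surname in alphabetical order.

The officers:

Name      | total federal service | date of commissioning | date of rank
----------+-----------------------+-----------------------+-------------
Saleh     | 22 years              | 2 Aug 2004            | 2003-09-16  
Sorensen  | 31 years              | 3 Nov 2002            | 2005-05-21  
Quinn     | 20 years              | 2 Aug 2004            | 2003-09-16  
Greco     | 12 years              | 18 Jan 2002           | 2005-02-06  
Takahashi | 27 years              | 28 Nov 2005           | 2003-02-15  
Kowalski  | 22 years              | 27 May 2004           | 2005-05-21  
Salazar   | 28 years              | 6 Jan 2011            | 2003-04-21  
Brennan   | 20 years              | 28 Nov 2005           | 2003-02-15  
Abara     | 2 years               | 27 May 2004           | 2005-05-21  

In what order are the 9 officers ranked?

Brennan, Takahashi, Salazar, Quinn, Saleh, Greco, Sorensen, Abara, Kowalski

By date of rank (earlier first): Brennan and Takahashi (both 2003-02-15); then Salazar (2003-04-21); then Quinn and Saleh (both 2003-09-16); then Greco (2005-02-06); then Sorensen, Abara and Kowalski (each 2005-05-21).
Brennan and Takahashi both have date of commissioning 28 Nov 2005, so the next rule applies.
Among Brennan and Takahashi, alphabetically by surname: Brennan before Takahashi.
Quinn and Saleh both have date of commissioning 2 Aug 2004, so the next rule applies.
Among Quinn and Saleh, alphabetically by surname: Quinn before Saleh.
Among Sorensen, Abara and Kowalski, by date of commissioning (earlier first): Sorensen (3 Nov 2002) before Abara and Kowalski (27 May 2004).
Among Abara and Kowalski, alphabetically by surname: Abara before Kowalski.
Full order: Brennan, Takahashi, Salazar, Quinn, Saleh, Greco, Sorensen, Abara, Kowalski.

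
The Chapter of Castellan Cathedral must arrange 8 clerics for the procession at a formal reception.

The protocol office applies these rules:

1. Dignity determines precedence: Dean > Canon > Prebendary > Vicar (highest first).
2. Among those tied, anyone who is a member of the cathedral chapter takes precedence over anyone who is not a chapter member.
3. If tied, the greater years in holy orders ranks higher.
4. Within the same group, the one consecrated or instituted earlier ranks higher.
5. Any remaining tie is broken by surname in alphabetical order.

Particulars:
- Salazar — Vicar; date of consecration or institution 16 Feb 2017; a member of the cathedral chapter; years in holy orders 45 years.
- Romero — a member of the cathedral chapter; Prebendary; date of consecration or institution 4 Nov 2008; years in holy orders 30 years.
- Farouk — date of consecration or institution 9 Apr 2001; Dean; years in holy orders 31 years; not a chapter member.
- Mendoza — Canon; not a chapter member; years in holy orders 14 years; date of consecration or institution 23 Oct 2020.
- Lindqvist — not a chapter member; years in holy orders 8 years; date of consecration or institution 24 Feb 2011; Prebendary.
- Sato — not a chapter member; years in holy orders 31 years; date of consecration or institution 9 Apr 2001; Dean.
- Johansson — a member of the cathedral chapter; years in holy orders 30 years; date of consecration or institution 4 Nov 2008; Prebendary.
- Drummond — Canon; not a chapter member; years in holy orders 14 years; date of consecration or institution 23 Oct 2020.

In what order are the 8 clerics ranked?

By dignity: Farouk and Sato (Dean); then Drummond and Mendoza (Canon); then Johansson, Romero and Lindqvist (Prebendary); then Salazar (Vicar).
Farouk and Sato are each not a chapter member, so the next rule applies.
Farouk and Sato both have years in holy orders 31 years, so the next rule applies.
Farouk and Sato both have date of consecration or institution 9 Apr 2001, so the next rule applies.
Among Farouk and Sato, alphabetically by surname: Farouk before Sato.
Drummond and Mendoza are each not a chapter member, so the next rule applies.
Drummond and Mendoza both have years in holy orders 14 years, so the next rule applies.
Drummond and Mendoza both have date of consecration or institution 23 Oct 2020, so the next rule applies.
Among Drummond and Mendoza, alphabetically by surname: Drummond before Mendoza.
Among Johansson, Romero and Lindqvist, a member of the cathedral chapter before not a chapter member: Johansson and Romero (a member of the cathedral chapter) before Lindqvist (not a chapter member).
Johansson and Romero both have years in holy orders 30 years, so the next rule applies.
Johansson and Romero both have date of consecration or institution 4 Nov 2008, so the next rule applies.
Among Johansson and Romero, alphabetically by surname: Johansson before Romero.
Full order: Farouk, Sato, Drummond, Mendoza, Johansson, Romero, Lindqvist, Salazar.

Farouk, Sato, Drummond, Mendoza, Johansson, Romero, Lindqvist, Salazar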